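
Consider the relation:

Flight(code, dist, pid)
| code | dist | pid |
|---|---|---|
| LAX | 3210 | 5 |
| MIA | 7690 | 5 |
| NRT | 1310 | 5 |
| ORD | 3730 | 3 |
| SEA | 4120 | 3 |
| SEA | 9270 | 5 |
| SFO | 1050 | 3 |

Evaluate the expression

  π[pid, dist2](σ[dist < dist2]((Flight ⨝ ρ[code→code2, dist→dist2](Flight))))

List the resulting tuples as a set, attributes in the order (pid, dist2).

ρ[code→code2, dist→dist2]: schema becomes (code2, dist2, pid); tuples unchanged.
Joining Flight and ρ[code→code2, dist→dist2](Flight) on pid yields {(LAX, 3210, 5, LAX, 3210), (LAX, 3210, 5, MIA, 7690), (LAX, 3210, 5, NRT, 1310), (LAX, 3210, 5, SEA, 9270), (MIA, 7690, 5, LAX, 3210), (MIA, 7690, 5, MIA, 7690), (MIA, 7690, 5, NRT, 1310), (MIA, 7690, 5, SEA, 9270), (NRT, 1310, 5, LAX, 3210), (NRT, 1310, 5, MIA, 7690), (NRT, 1310, 5, NRT, 1310), (NRT, 1310, 5, SEA, 9270), (ORD, 3730, 3, ORD, 3730), (ORD, 3730, 3, SEA, 4120), (ORD, 3730, 3, SFO, 1050), (SEA, 4120, 3, ORD, 3730), (SEA, 4120, 3, SEA, 4120), (SEA, 4120, 3, SFO, 1050), (SEA, 9270, 5, LAX, 3210), (SEA, 9270, 5, MIA, 7690), (SEA, 9270, 5, NRT, 1310), (SEA, 9270, 5, SEA, 9270), (SFO, 1050, 3, ORD, 3730), (SFO, 1050, 3, SEA, 4120), (SFO, 1050, 3, SFO, 1050)}.
Selection dist < dist2: {(LAX, 3210, 5, MIA, 7690), (LAX, 3210, 5, SEA, 9270), (MIA, 7690, 5, SEA, 9270), (NRT, 1310, 5, LAX, 3210), (NRT, 1310, 5, MIA, 7690), (NRT, 1310, 5, SEA, 9270), (ORD, 3730, 3, SEA, 4120), (SFO, 1050, 3, ORD, 3730), (SFO, 1050, 3, SEA, 4120)}
Keep only column(s) pid, dist2 (4 duplicate(s) eliminated): {(3, 3730), (3, 4120), (5, 3210), (5, 7690), (5, 9270)}

{(3, 3730), (3, 4120), (5, 3210), (5, 7690), (5, 9270)}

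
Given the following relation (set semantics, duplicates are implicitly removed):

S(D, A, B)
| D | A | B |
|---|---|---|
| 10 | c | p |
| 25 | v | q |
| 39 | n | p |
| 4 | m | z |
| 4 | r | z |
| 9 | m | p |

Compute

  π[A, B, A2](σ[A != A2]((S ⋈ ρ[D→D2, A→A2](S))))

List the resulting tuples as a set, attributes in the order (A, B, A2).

ρ[D→D2, A→A2]: schema becomes (D2, A2, B); tuples unchanged.
Natural join on B: {(10, c, p, 10, c), (10, c, p, 39, n), (10, c, p, 9, m), (25, v, q, 25, v), (39, n, p, 10, c), (39, n, p, 39, n), (39, n, p, 9, m), (4, m, z, 4, m), (4, m, z, 4, r), (4, r, z, 4, m), (4, r, z, 4, r), (9, m, p, 10, c), (9, m, p, 39, n), (9, m, p, 9, m)}
Filtering on A != A2 leaves {(10, c, p, 39, n), (10, c, p, 9, m), (39, n, p, 10, c), (39, n, p, 9, m), (4, m, z, 4, r), (4, r, z, 4, m), (9, m, p, 10, c), (9, m, p, 39, n)}.
Projecting to A, B, A2: {(c, p, m), (c, p, n), (m, p, c), (m, p, n), (m, z, r), (n, p, c), (n, p, m), (r, z, m)}

{(c, p, m), (c, p, n), (m, p, c), (m, p, n), (m, z, r), (n, p, c), (n, p, m), (r, z, m)}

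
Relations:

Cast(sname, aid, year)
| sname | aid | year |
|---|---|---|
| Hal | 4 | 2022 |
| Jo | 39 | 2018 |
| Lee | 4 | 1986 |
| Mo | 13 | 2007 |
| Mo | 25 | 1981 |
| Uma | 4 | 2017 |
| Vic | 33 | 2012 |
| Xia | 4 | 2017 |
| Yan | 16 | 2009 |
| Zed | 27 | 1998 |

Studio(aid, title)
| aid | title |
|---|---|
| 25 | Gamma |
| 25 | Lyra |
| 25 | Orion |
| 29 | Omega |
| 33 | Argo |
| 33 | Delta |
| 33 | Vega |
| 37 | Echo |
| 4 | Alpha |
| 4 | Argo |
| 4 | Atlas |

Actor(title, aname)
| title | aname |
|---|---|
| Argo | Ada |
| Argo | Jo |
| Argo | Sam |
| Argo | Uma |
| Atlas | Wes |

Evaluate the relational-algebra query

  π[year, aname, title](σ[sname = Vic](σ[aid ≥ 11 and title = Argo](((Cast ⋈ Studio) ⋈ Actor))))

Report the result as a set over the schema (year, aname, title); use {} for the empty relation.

Cast ⋈ Studio (natural join on aid): {(Hal, 4, 2022, Alpha), (Hal, 4, 2022, Argo), (Hal, 4, 2022, Atlas), (Lee, 4, 1986, Alpha), (Lee, 4, 1986, Argo), (Lee, 4, 1986, Atlas), (Mo, 25, 1981, Gamma), (Mo, 25, 1981, Lyra), (Mo, 25, 1981, Orion), (Uma, 4, 2017, Alpha), (Uma, 4, 2017, Argo), (Uma, 4, 2017, Atlas), (Vic, 33, 2012, Argo), (Vic, 33, 2012, Delta), (Vic, 33, 2012, Vega), (Xia, 4, 2017, Alpha), (Xia, 4, 2017, Argo), (Xia, 4, 2017, Atlas)}
(Cast ⋈ Studio) ⋈ Actor (natural join on title): {(Hal, 4, 2022, Argo, Ada), (Hal, 4, 2022, Argo, Jo), (Hal, 4, 2022, Argo, Sam), (Hal, 4, 2022, Argo, Uma), (Hal, 4, 2022, Atlas, Wes), (Lee, 4, 1986, Argo, Ada), (Lee, 4, 1986, Argo, Jo), (Lee, 4, 1986, Argo, Sam), (Lee, 4, 1986, Argo, Uma), (Lee, 4, 1986, Atlas, Wes), (Uma, 4, 2017, Argo, Ada), (Uma, 4, 2017, Argo, Jo), (Uma, 4, 2017, Argo, Sam), (Uma, 4, 2017, Argo, Uma), (Uma, 4, 2017, Atlas, Wes), (Vic, 33, 2012, Argo, Ada), (Vic, 33, 2012, Argo, Jo), (Vic, 33, 2012, Argo, Sam), (Vic, 33, 2012, Argo, Uma), (Xia, 4, 2017, Argo, Ada), (Xia, 4, 2017, Argo, Jo), (Xia, 4, 2017, Argo, Sam), (Xia, 4, 2017, Argo, Uma), (Xia, 4, 2017, Atlas, Wes)}
σ[aid ≥ 11 and title = Argo]: keep tuples satisfying aid ≥ 11 and title = Argo → {(Vic, 33, 2012, Argo, Ada), (Vic, 33, 2012, Argo, Jo), (Vic, 33, 2012, Argo, Sam), (Vic, 33, 2012, Argo, Uma)}
σ[sname = Vic]: keep tuples satisfying sname = Vic → {(Vic, 33, 2012, Argo, Ada), (Vic, 33, 2012, Argo, Jo), (Vic, 33, 2012, Argo, Sam), (Vic, 33, 2012, Argo, Uma)}
π[year, aname, title]: project onto (year, aname, title) → {(2012, Ada, Argo), (2012, Jo, Argo), (2012, Sam, Argo), (2012, Uma, Argo)}

{(2012, Ada, Argo), (2012, Jo, Argo), (2012, Sam, Argo), (2012, Uma, Argo)}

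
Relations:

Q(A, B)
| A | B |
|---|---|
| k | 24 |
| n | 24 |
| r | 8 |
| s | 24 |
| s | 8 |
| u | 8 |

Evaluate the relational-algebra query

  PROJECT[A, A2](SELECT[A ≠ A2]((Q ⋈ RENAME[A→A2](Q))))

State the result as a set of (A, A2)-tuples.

{(k, n), (k, s), (n, k), (n, s), (r, s), (r, u), (s, k), (s, n), (s, r), (s, u), (u, r), (u, s)}

ρ[A→A2]: schema becomes (A2, B); tuples unchanged.
Q ⋈ RENAME[A→A2](Q) (natural join on B): {(k, 24, k), (k, 24, n), (k, 24, s), (n, 24, k), (n, 24, n), (n, 24, s), (r, 8, r), (r, 8, s), (r, 8, u), (s, 24, k), (s, 24, n), (s, 24, s), (s, 8, r), (s, 8, s), (s, 8, u), (u, 8, r), (u, 8, s), (u, 8, u)}
σ[A ≠ A2]: keep tuples satisfying A ≠ A2 → {(k, 24, n), (k, 24, s), (n, 24, k), (n, 24, s), (r, 8, s), (r, 8, u), (s, 24, k), (s, 24, n), (s, 8, r), (s, 8, u), (u, 8, r), (u, 8, s)}
π_{A, A2} gives {(k, n), (k, s), (n, k), (n, s), (r, s), (r, u), (s, k), (s, n), (s, r), (s, u), (u, r), (u, s)}.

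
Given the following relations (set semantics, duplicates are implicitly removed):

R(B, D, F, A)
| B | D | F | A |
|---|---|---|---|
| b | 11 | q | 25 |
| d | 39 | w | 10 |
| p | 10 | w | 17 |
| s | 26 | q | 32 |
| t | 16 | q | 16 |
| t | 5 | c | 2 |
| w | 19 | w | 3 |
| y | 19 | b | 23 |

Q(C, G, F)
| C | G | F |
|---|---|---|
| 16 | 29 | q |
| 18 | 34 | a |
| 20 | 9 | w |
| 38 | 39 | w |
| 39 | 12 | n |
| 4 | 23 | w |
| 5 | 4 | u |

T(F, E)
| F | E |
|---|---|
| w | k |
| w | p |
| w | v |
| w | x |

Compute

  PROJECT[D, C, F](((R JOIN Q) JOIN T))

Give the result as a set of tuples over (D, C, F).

R ⋈ Q (natural join on F): {(b, 11, q, 25, 16, 29), (d, 39, w, 10, 20, 9), (d, 39, w, 10, 38, 39), (d, 39, w, 10, 4, 23), (p, 10, w, 17, 20, 9), (p, 10, w, 17, 38, 39), (p, 10, w, 17, 4, 23), (s, 26, q, 32, 16, 29), (t, 16, q, 16, 16, 29), (w, 19, w, 3, 20, 9), (w, 19, w, 3, 38, 39), (w, 19, w, 3, 4, 23)}
(R JOIN Q) ⋈ T (natural join on F): {(d, 39, w, 10, 20, 9, k), (d, 39, w, 10, 20, 9, p), (d, 39, w, 10, 20, 9, v), (d, 39, w, 10, 20, 9, x), (d, 39, w, 10, 38, 39, k), (d, 39, w, 10, 38, 39, p), (d, 39, w, 10, 38, 39, v), (d, 39, w, 10, 38, 39, x), (d, 39, w, 10, 4, 23, k), (d, 39, w, 10, 4, 23, p), (d, 39, w, 10, 4, 23, v), (d, 39, w, 10, 4, 23, x), (p, 10, w, 17, 20, 9, k), (p, 10, w, 17, 20, 9, p), (p, 10, w, 17, 20, 9, v), (p, 10, w, 17, 20, 9, x), (p, 10, w, 17, 38, 39, k), (p, 10, w, 17, 38, 39, p), (p, 10, w, 17, 38, 39, v), (p, 10, w, 17, 38, 39, x), (p, 10, w, 17, 4, 23, k), (p, 10, w, 17, 4, 23, p), (p, 10, w, 17, 4, 23, v), (p, 10, w, 17, 4, 23, x), (w, 19, w, 3, 20, 9, k), (w, 19, w, 3, 20, 9, p), (w, 19, w, 3, 20, 9, v), (w, 19, w, 3, 20, 9, x), (w, 19, w, 3, 38, 39, k), (w, 19, w, 3, 38, 39, p), (w, 19, w, 3, 38, 39, v), (w, 19, w, 3, 38, 39, x), (w, 19, w, 3, 4, 23, k), (w, 19, w, 3, 4, 23, p), (w, 19, w, 3, 4, 23, v), (w, 19, w, 3, 4, 23, x)}
π_{D, C, F} gives {(10, 20, w), (10, 38, w), (10, 4, w), (19, 20, w), (19, 38, w), (19, 4, w), (39, 20, w), (39, 38, w), (39, 4, w)} (27 duplicate(s) eliminated).

{(10, 20, w), (10, 38, w), (10, 4, w), (19, 20, w), (19, 38, w), (19, 4, w), (39, 20, w), (39, 38, w), (39, 4, w)}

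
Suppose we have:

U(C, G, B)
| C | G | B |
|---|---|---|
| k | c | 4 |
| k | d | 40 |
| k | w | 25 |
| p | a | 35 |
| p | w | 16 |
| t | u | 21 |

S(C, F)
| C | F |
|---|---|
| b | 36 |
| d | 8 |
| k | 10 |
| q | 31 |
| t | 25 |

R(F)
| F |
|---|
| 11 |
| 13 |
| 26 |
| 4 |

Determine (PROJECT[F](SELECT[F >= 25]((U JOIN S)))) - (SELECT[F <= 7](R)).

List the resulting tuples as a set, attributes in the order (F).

U ⋈ S (natural join on C): {(k, c, 4, 10), (k, d, 40, 10), (k, w, 25, 10), (t, u, 21, 25)}
Filtering on F >= 25 leaves {(t, u, 21, 25)}.
π[F]: project onto (F) → {25}
Filtering on F <= 7 leaves {4}.
Set difference of the two operands is {25}.

{25}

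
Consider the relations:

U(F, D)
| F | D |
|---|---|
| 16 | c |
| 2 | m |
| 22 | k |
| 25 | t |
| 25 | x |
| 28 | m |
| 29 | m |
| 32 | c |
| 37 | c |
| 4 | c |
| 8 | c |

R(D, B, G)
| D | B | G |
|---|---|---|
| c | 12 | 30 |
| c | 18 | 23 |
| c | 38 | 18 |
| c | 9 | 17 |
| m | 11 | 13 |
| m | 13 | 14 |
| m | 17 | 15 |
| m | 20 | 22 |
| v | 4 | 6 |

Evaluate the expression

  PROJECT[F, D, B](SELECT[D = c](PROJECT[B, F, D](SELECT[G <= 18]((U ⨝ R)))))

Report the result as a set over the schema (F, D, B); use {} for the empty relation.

U ⋈ R (natural join on D): {(16, c, 12, 30), (16, c, 18, 23), (16, c, 38, 18), (16, c, 9, 17), (2, m, 11, 13), (2, m, 13, 14), (2, m, 17, 15), (2, m, 20, 22), (28, m, 11, 13), (28, m, 13, 14), (28, m, 17, 15), (28, m, 20, 22), (29, m, 11, 13), (29, m, 13, 14), (29, m, 17, 15), (29, m, 20, 22), (32, c, 12, 30), (32, c, 18, 23), (32, c, 38, 18), (32, c, 9, 17), (37, c, 12, 30), (37, c, 18, 23), (37, c, 38, 18), (37, c, 9, 17), (4, c, 12, 30), (4, c, 18, 23), (4, c, 38, 18), (4, c, 9, 17), (8, c, 12, 30), (8, c, 18, 23), (8, c, 38, 18), (8, c, 9, 17)}
Apply σ_{G <= 18}; surviving tuples: {(16, c, 38, 18), (16, c, 9, 17), (2, m, 11, 13), (2, m, 13, 14), (2, m, 17, 15), (28, m, 11, 13), (28, m, 13, 14), (28, m, 17, 15), (29, m, 11, 13), (29, m, 13, 14), (29, m, 17, 15), (32, c, 38, 18), (32, c, 9, 17), (37, c, 38, 18), (37, c, 9, 17), (4, c, 38, 18), (4, c, 9, 17), (8, c, 38, 18), (8, c, 9, 17)}
π_{B, F, D} gives {(11, 2, m), (11, 28, m), (11, 29, m), (13, 2, m), (13, 28, m), (13, 29, m), (17, 2, m), (17, 28, m), (17, 29, m), (38, 16, c), (38, 32, c), (38, 37, c), (38, 4, c), (38, 8, c), (9, 16, c), (9, 32, c), (9, 37, c), (9, 4, c), (9, 8, c)}.
Apply σ_{D = c}; surviving tuples: {(38, 16, c), (38, 32, c), (38, 37, c), (38, 4, c), (38, 8, c), (9, 16, c), (9, 32, c), (9, 37, c), (9, 4, c), (9, 8, c)}
π_{F, D, B} gives {(16, c, 38), (16, c, 9), (32, c, 38), (32, c, 9), (37, c, 38), (37, c, 9), (4, c, 38), (4, c, 9), (8, c, 38), (8, c, 9)}.

{(16, c, 38), (16, c, 9), (32, c, 38), (32, c, 9), (37, c, 38), (37, c, 9), (4, c, 38), (4, c, 9), (8, c, 38), (8, c, 9)}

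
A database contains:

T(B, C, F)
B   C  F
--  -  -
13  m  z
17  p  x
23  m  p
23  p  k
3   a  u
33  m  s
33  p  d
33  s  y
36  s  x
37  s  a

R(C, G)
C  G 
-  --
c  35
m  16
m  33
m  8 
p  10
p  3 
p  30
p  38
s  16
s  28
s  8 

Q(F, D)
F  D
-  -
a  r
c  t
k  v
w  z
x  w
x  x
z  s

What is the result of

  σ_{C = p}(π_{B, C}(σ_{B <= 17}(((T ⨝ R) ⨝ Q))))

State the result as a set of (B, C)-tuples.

T ⋈ R (natural join on C): {(13, m, z, 16), (13, m, z, 33), (13, m, z, 8), (17, p, x, 10), (17, p, x, 3), (17, p, x, 30), (17, p, x, 38), (23, m, p, 16), (23, m, p, 33), (23, m, p, 8), (23, p, k, 10), (23, p, k, 3), (23, p, k, 30), (23, p, k, 38), (33, m, s, 16), (33, m, s, 33), (33, m, s, 8), (33, p, d, 10), (33, p, d, 3), (33, p, d, 30), (33, p, d, 38), (33, s, y, 16), (33, s, y, 28), (33, s, y, 8), (36, s, x, 16), (36, s, x, 28), (36, s, x, 8), (37, s, a, 16), (37, s, a, 28), (37, s, a, 8)}
(T ⨝ R) ⋈ Q (natural join on F): {(13, m, z, 16, s), (13, m, z, 33, s), (13, m, z, 8, s), (17, p, x, 10, w), (17, p, x, 10, x), (17, p, x, 3, w), (17, p, x, 3, x), (17, p, x, 30, w), (17, p, x, 30, x), (17, p, x, 38, w), (17, p, x, 38, x), (23, p, k, 10, v), (23, p, k, 3, v), (23, p, k, 30, v), (23, p, k, 38, v), (36, s, x, 16, w), (36, s, x, 16, x), (36, s, x, 28, w), (36, s, x, 28, x), (36, s, x, 8, w), (36, s, x, 8, x), (37, s, a, 16, r), (37, s, a, 28, r), (37, s, a, 8, r)}
Apply σ_{B <= 17}; surviving tuples: {(13, m, z, 16, s), (13, m, z, 33, s), (13, m, z, 8, s), (17, p, x, 10, w), (17, p, x, 10, x), (17, p, x, 3, w), (17, p, x, 3, x), (17, p, x, 30, w), (17, p, x, 30, x), (17, p, x, 38, w), (17, p, x, 38, x)}
π[B, C]: project onto (B, C) (9 duplicate(s) eliminated) → {(13, m), (17, p)}
Apply σ_{C = p}; surviving tuples: {(17, p)}

{(17, p)}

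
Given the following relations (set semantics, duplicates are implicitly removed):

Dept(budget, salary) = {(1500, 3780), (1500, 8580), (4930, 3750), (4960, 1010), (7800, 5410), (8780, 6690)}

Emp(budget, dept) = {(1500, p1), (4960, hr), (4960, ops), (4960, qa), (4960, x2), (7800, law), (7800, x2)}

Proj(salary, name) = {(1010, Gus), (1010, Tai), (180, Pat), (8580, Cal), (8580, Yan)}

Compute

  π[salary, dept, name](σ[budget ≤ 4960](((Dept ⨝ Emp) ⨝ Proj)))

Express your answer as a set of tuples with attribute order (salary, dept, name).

{(1010, hr, Gus), (1010, hr, Tai), (1010, ops, Gus), (1010, ops, Tai), (1010, qa, Gus), (1010, qa, Tai), (1010, x2, Gus), (1010, x2, Tai), (8580, p1, Cal), (8580, p1, Yan)}

Natural join on budget: {(1500, 3780, p1), (1500, 8580, p1), (4960, 1010, hr), (4960, 1010, ops), (4960, 1010, qa), (4960, 1010, x2), (7800, 5410, law), (7800, 5410, x2)}
Natural join on salary: {(1500, 8580, p1, Cal), (1500, 8580, p1, Yan), (4960, 1010, hr, Gus), (4960, 1010, hr, Tai), (4960, 1010, ops, Gus), (4960, 1010, ops, Tai), (4960, 1010, qa, Gus), (4960, 1010, qa, Tai), (4960, 1010, x2, Gus), (4960, 1010, x2, Tai)}
Apply σ_{budget ≤ 4960}; surviving tuples: {(1500, 8580, p1, Cal), (1500, 8580, p1, Yan), (4960, 1010, hr, Gus), (4960, 1010, hr, Tai), (4960, 1010, ops, Gus), (4960, 1010, ops, Tai), (4960, 1010, qa, Gus), (4960, 1010, qa, Tai), (4960, 1010, x2, Gus), (4960, 1010, x2, Tai)}
Keep only column(s) salary, dept, name: {(1010, hr, Gus), (1010, hr, Tai), (1010, ops, Gus), (1010, ops, Tai), (1010, qa, Gus), (1010, qa, Tai), (1010, x2, Gus), (1010, x2, Tai), (8580, p1, Cal), (8580, p1, Yan)}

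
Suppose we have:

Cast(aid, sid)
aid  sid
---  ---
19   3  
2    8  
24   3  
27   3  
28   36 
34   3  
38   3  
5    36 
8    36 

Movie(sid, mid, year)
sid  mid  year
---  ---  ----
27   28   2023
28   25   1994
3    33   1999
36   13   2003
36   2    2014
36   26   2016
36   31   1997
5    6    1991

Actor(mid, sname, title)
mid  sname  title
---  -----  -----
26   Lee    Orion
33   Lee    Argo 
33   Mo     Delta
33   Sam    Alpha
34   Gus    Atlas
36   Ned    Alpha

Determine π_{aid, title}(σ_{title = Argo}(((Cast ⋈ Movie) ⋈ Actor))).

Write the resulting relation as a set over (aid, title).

{(19, Argo), (24, Argo), (27, Argo), (34, Argo), (38, Argo)}

Natural join on sid: {(19, 3, 33, 1999), (24, 3, 33, 1999), (27, 3, 33, 1999), (28, 36, 13, 2003), (28, 36, 2, 2014), (28, 36, 26, 2016), (28, 36, 31, 1997), (34, 3, 33, 1999), (38, 3, 33, 1999), (5, 36, 13, 2003), (5, 36, 2, 2014), (5, 36, 26, 2016), (5, 36, 31, 1997), (8, 36, 13, 2003), (8, 36, 2, 2014), (8, 36, 26, 2016), (8, 36, 31, 1997)}
Natural join on mid: {(19, 3, 33, 1999, Lee, Argo), (19, 3, 33, 1999, Mo, Delta), (19, 3, 33, 1999, Sam, Alpha), (24, 3, 33, 1999, Lee, Argo), (24, 3, 33, 1999, Mo, Delta), (24, 3, 33, 1999, Sam, Alpha), (27, 3, 33, 1999, Lee, Argo), (27, 3, 33, 1999, Mo, Delta), (27, 3, 33, 1999, Sam, Alpha), (28, 36, 26, 2016, Lee, Orion), (34, 3, 33, 1999, Lee, Argo), (34, 3, 33, 1999, Mo, Delta), (34, 3, 33, 1999, Sam, Alpha), (38, 3, 33, 1999, Lee, Argo), (38, 3, 33, 1999, Mo, Delta), (38, 3, 33, 1999, Sam, Alpha), (5, 36, 26, 2016, Lee, Orion), (8, 36, 26, 2016, Lee, Orion)}
Filtering on title = Argo leaves {(19, 3, 33, 1999, Lee, Argo), (24, 3, 33, 1999, Lee, Argo), (27, 3, 33, 1999, Lee, Argo), (34, 3, 33, 1999, Lee, Argo), (38, 3, 33, 1999, Lee, Argo)}.
Keep only column(s) aid, title: {(19, Argo), (24, Argo), (27, Argo), (34, Argo), (38, Argo)}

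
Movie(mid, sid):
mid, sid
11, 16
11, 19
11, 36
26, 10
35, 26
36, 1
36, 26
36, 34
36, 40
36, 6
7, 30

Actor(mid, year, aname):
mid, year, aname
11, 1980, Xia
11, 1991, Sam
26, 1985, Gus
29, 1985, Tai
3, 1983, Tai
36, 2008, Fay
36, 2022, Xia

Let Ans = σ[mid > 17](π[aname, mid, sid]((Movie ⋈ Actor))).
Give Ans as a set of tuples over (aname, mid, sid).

Movie ⋈ Actor (natural join on mid): {(11, 16, 1980, Xia), (11, 16, 1991, Sam), (11, 19, 1980, Xia), (11, 19, 1991, Sam), (11, 36, 1980, Xia), (11, 36, 1991, Sam), (26, 10, 1985, Gus), (36, 1, 2008, Fay), (36, 1, 2022, Xia), (36, 26, 2008, Fay), (36, 26, 2022, Xia), (36, 34, 2008, Fay), (36, 34, 2022, Xia), (36, 40, 2008, Fay), (36, 40, 2022, Xia), (36, 6, 2008, Fay), (36, 6, 2022, Xia)}
Projecting to aname, mid, sid: {(Fay, 36, 1), (Fay, 36, 26), (Fay, 36, 34), (Fay, 36, 40), (Fay, 36, 6), (Gus, 26, 10), (Sam, 11, 16), (Sam, 11, 19), (Sam, 11, 36), (Xia, 11, 16), (Xia, 11, 19), (Xia, 11, 36), (Xia, 36, 1), (Xia, 36, 26), (Xia, 36, 34), (Xia, 36, 40), (Xia, 36, 6)}
σ[mid > 17]: keep tuples satisfying mid > 17 → {(Fay, 36, 1), (Fay, 36, 26), (Fay, 36, 34), (Fay, 36, 40), (Fay, 36, 6), (Gus, 26, 10), (Xia, 36, 1), (Xia, 36, 26), (Xia, 36, 34), (Xia, 36, 40), (Xia, 36, 6)}

{(Fay, 36, 1), (Fay, 36, 26), (Fay, 36, 34), (Fay, 36, 40), (Fay, 36, 6), (Gus, 26, 10), (Xia, 36, 1), (Xia, 36, 26), (Xia, 36, 34), (Xia, 36, 40), (Xia, 36, 6)}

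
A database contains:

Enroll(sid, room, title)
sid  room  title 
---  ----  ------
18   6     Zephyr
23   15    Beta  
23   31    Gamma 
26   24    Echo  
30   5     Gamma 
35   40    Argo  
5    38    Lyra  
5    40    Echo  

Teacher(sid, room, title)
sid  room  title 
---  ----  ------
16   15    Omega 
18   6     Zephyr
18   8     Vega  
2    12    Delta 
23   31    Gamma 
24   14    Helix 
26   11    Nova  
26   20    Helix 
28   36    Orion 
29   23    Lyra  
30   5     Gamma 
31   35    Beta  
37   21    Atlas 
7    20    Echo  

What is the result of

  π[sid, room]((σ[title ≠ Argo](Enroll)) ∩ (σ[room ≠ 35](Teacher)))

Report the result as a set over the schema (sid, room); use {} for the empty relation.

{(18, 6), (23, 31), (30, 5)}

Apply σ_{title ≠ Argo}; surviving tuples: {(18, 6, Zephyr), (23, 15, Beta), (23, 31, Gamma), (26, 24, Echo), (30, 5, Gamma), (5, 38, Lyra), (5, 40, Echo)}
Apply σ_{room ≠ 35}; surviving tuples: {(16, 15, Omega), (18, 6, Zephyr), (18, 8, Vega), (2, 12, Delta), (23, 31, Gamma), (24, 14, Helix), (26, 11, Nova), (26, 20, Helix), (28, 36, Orion), (29, 23, Lyra), (30, 5, Gamma), (37, 21, Atlas), (7, 20, Echo)}
Taking the intersection: {(18, 6, Zephyr), (23, 31, Gamma), (30, 5, Gamma)}
π_{sid, room} gives {(18, 6), (23, 31), (30, 5)}.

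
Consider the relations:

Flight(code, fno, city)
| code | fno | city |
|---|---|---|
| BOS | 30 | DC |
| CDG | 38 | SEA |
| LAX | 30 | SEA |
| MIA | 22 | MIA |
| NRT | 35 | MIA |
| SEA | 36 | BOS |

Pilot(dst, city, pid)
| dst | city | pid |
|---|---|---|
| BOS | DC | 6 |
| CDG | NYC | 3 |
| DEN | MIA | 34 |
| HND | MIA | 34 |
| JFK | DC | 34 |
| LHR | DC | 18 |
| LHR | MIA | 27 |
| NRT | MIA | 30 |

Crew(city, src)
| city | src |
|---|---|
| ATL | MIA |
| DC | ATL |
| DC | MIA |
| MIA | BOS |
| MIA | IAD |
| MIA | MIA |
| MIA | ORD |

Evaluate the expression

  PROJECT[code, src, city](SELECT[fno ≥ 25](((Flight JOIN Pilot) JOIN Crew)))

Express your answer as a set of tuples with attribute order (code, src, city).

{(BOS, ATL, DC), (BOS, MIA, DC), (NRT, BOS, MIA), (NRT, IAD, MIA), (NRT, MIA, MIA), (NRT, ORD, MIA)}

Flight ⋈ Pilot (natural join on city): {(BOS, 30, DC, BOS, 6), (BOS, 30, DC, JFK, 34), (BOS, 30, DC, LHR, 18), (MIA, 22, MIA, DEN, 34), (MIA, 22, MIA, HND, 34), (MIA, 22, MIA, LHR, 27), (MIA, 22, MIA, NRT, 30), (NRT, 35, MIA, DEN, 34), (NRT, 35, MIA, HND, 34), (NRT, 35, MIA, LHR, 27), (NRT, 35, MIA, NRT, 30)}
(Flight JOIN Pilot) ⋈ Crew (natural join on city): {(BOS, 30, DC, BOS, 6, ATL), (BOS, 30, DC, BOS, 6, MIA), (BOS, 30, DC, JFK, 34, ATL), (BOS, 30, DC, JFK, 34, MIA), (BOS, 30, DC, LHR, 18, ATL), (BOS, 30, DC, LHR, 18, MIA), (MIA, 22, MIA, DEN, 34, BOS), (MIA, 22, MIA, DEN, 34, IAD), (MIA, 22, MIA, DEN, 34, MIA), (MIA, 22, MIA, DEN, 34, ORD), (MIA, 22, MIA, HND, 34, BOS), (MIA, 22, MIA, HND, 34, IAD), (MIA, 22, MIA, HND, 34, MIA), (MIA, 22, MIA, HND, 34, ORD), (MIA, 22, MIA, LHR, 27, BOS), (MIA, 22, MIA, LHR, 27, IAD), (MIA, 22, MIA, LHR, 27, MIA), (MIA, 22, MIA, LHR, 27, ORD), (MIA, 22, MIA, NRT, 30, BOS), (MIA, 22, MIA, NRT, 30, IAD), (MIA, 22, MIA, NRT, 30, MIA), (MIA, 22, MIA, NRT, 30, ORD), (NRT, 35, MIA, DEN, 34, BOS), (NRT, 35, MIA, DEN, 34, IAD), (NRT, 35, MIA, DEN, 34, MIA), (NRT, 35, MIA, DEN, 34, ORD), (NRT, 35, MIA, HND, 34, BOS), (NRT, 35, MIA, HND, 34, IAD), (NRT, 35, MIA, HND, 34, MIA), (NRT, 35, MIA, HND, 34, ORD), (NRT, 35, MIA, LHR, 27, BOS), (NRT, 35, MIA, LHR, 27, IAD), (NRT, 35, MIA, LHR, 27, MIA), (NRT, 35, MIA, LHR, 27, ORD), (NRT, 35, MIA, NRT, 30, BOS), (NRT, 35, MIA, NRT, 30, IAD), (NRT, 35, MIA, NRT, 30, MIA), (NRT, 35, MIA, NRT, 30, ORD)}
Selection fno ≥ 25: {(BOS, 30, DC, BOS, 6, ATL), (BOS, 30, DC, BOS, 6, MIA), (BOS, 30, DC, JFK, 34, ATL), (BOS, 30, DC, JFK, 34, MIA), (BOS, 30, DC, LHR, 18, ATL), (BOS, 30, DC, LHR, 18, MIA), (NRT, 35, MIA, DEN, 34, BOS), (NRT, 35, MIA, DEN, 34, IAD), (NRT, 35, MIA, DEN, 34, MIA), (NRT, 35, MIA, DEN, 34, ORD), (NRT, 35, MIA, HND, 34, BOS), (NRT, 35, MIA, HND, 34, IAD), (NRT, 35, MIA, HND, 34, MIA), (NRT, 35, MIA, HND, 34, ORD), (NRT, 35, MIA, LHR, 27, BOS), (NRT, 35, MIA, LHR, 27, IAD), (NRT, 35, MIA, LHR, 27, MIA), (NRT, 35, MIA, LHR, 27, ORD), (NRT, 35, MIA, NRT, 30, BOS), (NRT, 35, MIA, NRT, 30, IAD), (NRT, 35, MIA, NRT, 30, MIA), (NRT, 35, MIA, NRT, 30, ORD)}
Keep only column(s) code, src, city (16 duplicate(s) eliminated): {(BOS, ATL, DC), (BOS, MIA, DC), (NRT, BOS, MIA), (NRT, IAD, MIA), (NRT, MIA, MIA), (NRT, ORD, MIA)}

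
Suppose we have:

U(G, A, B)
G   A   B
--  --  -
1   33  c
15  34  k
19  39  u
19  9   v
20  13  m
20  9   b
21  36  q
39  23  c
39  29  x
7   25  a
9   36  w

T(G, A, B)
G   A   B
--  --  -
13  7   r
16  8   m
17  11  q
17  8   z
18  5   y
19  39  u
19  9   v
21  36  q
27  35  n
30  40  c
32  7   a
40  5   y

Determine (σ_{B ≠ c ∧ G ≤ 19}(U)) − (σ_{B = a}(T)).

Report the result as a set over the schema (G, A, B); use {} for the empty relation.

Selection B ≠ c ∧ G ≤ 19: {(15, 34, k), (19, 39, u), (19, 9, v), (7, 25, a), (9, 36, w)}
Selection B = a: {(32, 7, a)}
Taking the difference: {(15, 34, k), (19, 39, u), (19, 9, v), (7, 25, a), (9, 36, w)}

{(15, 34, k), (19, 39, u), (19, 9, v), (7, 25, a), (9, 36, w)}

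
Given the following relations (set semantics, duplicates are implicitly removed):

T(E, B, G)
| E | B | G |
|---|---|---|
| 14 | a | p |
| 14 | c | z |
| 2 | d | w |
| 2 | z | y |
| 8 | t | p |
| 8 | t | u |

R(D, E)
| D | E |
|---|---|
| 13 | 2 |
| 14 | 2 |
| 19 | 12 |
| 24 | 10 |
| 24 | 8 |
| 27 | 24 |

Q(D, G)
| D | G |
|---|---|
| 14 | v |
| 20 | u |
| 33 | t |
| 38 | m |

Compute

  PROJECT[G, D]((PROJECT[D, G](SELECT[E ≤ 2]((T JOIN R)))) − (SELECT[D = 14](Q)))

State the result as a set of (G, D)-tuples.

T ⋈ R (natural join on E): {(2, d, w, 13), (2, d, w, 14), (2, z, y, 13), (2, z, y, 14), (8, t, p, 24), (8, t, u, 24)}
σ[E ≤ 2]: keep tuples satisfying E ≤ 2 → {(2, d, w, 13), (2, d, w, 14), (2, z, y, 13), (2, z, y, 14)}
Keep only column(s) D, G: {(13, w), (13, y), (14, w), (14, y)}
σ[D = 14]: keep tuples satisfying D = 14 → {(14, v)}
Set difference of the two operands is {(13, w), (13, y), (14, w), (14, y)}.
Keep only column(s) G, D: {(w, 13), (w, 14), (y, 13), (y, 14)}

{(w, 13), (w, 14), (y, 13), (y, 14)}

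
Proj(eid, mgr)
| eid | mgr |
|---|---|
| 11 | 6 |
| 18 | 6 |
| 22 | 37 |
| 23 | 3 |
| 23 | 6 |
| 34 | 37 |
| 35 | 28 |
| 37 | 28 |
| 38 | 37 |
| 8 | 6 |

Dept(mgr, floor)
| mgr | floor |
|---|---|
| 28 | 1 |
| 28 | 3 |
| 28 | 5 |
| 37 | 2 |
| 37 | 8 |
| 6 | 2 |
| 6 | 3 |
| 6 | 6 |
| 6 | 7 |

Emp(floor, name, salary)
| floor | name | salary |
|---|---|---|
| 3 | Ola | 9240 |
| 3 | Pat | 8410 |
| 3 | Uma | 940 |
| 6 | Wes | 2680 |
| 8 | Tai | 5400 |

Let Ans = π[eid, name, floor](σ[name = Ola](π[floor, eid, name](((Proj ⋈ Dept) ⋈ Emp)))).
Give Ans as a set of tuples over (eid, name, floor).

{(11, Ola, 3), (18, Ola, 3), (23, Ola, 3), (35, Ola, 3), (37, Ola, 3), (8, Ola, 3)}

Joining Proj and Dept on mgr yields {(11, 6, 2), (11, 6, 3), (11, 6, 6), (11, 6, 7), (18, 6, 2), (18, 6, 3), (18, 6, 6), (18, 6, 7), (22, 37, 2), (22, 37, 8), (23, 6, 2), (23, 6, 3), (23, 6, 6), (23, 6, 7), (34, 37, 2), (34, 37, 8), (35, 28, 1), (35, 28, 3), (35, 28, 5), (37, 28, 1), (37, 28, 3), (37, 28, 5), (38, 37, 2), (38, 37, 8), (8, 6, 2), (8, 6, 3), (8, 6, 6), (8, 6, 7)}.
Joining (Proj ⋈ Dept) and Emp on floor yields {(11, 6, 3, Ola, 9240), (11, 6, 3, Pat, 8410), (11, 6, 3, Uma, 940), (11, 6, 6, Wes, 2680), (18, 6, 3, Ola, 9240), (18, 6, 3, Pat, 8410), (18, 6, 3, Uma, 940), (18, 6, 6, Wes, 2680), (22, 37, 8, Tai, 5400), (23, 6, 3, Ola, 9240), (23, 6, 3, Pat, 8410), (23, 6, 3, Uma, 940), (23, 6, 6, Wes, 2680), (34, 37, 8, Tai, 5400), (35, 28, 3, Ola, 9240), (35, 28, 3, Pat, 8410), (35, 28, 3, Uma, 940), (37, 28, 3, Ola, 9240), (37, 28, 3, Pat, 8410), (37, 28, 3, Uma, 940), (38, 37, 8, Tai, 5400), (8, 6, 3, Ola, 9240), (8, 6, 3, Pat, 8410), (8, 6, 3, Uma, 940), (8, 6, 6, Wes, 2680)}.
Keep only column(s) floor, eid, name: {(3, 11, Ola), (3, 11, Pat), (3, 11, Uma), (3, 18, Ola), (3, 18, Pat), (3, 18, Uma), (3, 23, Ola), (3, 23, Pat), (3, 23, Uma), (3, 35, Ola), (3, 35, Pat), (3, 35, Uma), (3, 37, Ola), (3, 37, Pat), (3, 37, Uma), (3, 8, Ola), (3, 8, Pat), (3, 8, Uma), (6, 11, Wes), (6, 18, Wes), (6, 23, Wes), (6, 8, Wes), (8, 22, Tai), (8, 34, Tai), (8, 38, Tai)}
Selection name = Ola: {(3, 11, Ola), (3, 18, Ola), (3, 23, Ola), (3, 35, Ola), (3, 37, Ola), (3, 8, Ola)}
Keep only column(s) eid, name, floor: {(11, Ola, 3), (18, Ola, 3), (23, Ola, 3), (35, Ola, 3), (37, Ola, 3), (8, Ola, 3)}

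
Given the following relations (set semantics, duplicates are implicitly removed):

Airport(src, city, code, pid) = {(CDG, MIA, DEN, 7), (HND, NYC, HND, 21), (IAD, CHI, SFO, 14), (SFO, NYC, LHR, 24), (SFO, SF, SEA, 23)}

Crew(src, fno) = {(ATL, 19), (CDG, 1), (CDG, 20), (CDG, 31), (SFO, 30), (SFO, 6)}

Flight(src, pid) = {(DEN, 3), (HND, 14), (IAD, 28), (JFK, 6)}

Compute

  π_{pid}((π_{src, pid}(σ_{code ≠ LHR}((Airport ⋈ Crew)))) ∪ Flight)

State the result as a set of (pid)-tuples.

Natural join on src: {(CDG, MIA, DEN, 7, 1), (CDG, MIA, DEN, 7, 20), (CDG, MIA, DEN, 7, 31), (SFO, NYC, LHR, 24, 30), (SFO, NYC, LHR, 24, 6), (SFO, SF, SEA, 23, 30), (SFO, SF, SEA, 23, 6)}
Apply σ_{code ≠ LHR}; surviving tuples: {(CDG, MIA, DEN, 7, 1), (CDG, MIA, DEN, 7, 20), (CDG, MIA, DEN, 7, 31), (SFO, SF, SEA, 23, 30), (SFO, SF, SEA, 23, 6)}
Keep only column(s) src, pid (3 duplicate(s) eliminated): {(CDG, 7), (SFO, 23)}
Union: {(CDG, 7), (SFO, 23)} with {(DEN, 3), (HND, 14), (IAD, 28), (JFK, 6)} → {(CDG, 7), (DEN, 3), (HND, 14), (IAD, 28), (JFK, 6), (SFO, 23)}
Keep only column(s) pid: {14, 23, 28, 3, 6, 7}

{14, 23, 28, 3, 6, 7}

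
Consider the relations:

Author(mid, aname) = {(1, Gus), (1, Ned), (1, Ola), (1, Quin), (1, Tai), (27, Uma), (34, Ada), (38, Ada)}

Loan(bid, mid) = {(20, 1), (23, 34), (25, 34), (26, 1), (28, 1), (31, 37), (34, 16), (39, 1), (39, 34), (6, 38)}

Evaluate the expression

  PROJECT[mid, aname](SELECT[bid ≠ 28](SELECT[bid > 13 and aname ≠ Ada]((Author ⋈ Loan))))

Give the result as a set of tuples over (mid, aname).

{(1, Gus), (1, Ned), (1, Ola), (1, Quin), (1, Tai)}

Author ⋈ Loan (natural join on mid): {(1, Gus, 20), (1, Gus, 26), (1, Gus, 28), (1, Gus, 39), (1, Ned, 20), (1, Ned, 26), (1, Ned, 28), (1, Ned, 39), (1, Ola, 20), (1, Ola, 26), (1, Ola, 28), (1, Ola, 39), (1, Quin, 20), (1, Quin, 26), (1, Quin, 28), (1, Quin, 39), (1, Tai, 20), (1, Tai, 26), (1, Tai, 28), (1, Tai, 39), (34, Ada, 23), (34, Ada, 25), (34, Ada, 39), (38, Ada, 6)}
Filtering on bid > 13 and aname ≠ Ada leaves {(1, Gus, 20), (1, Gus, 26), (1, Gus, 28), (1, Gus, 39), (1, Ned, 20), (1, Ned, 26), (1, Ned, 28), (1, Ned, 39), (1, Ola, 20), (1, Ola, 26), (1, Ola, 28), (1, Ola, 39), (1, Quin, 20), (1, Quin, 26), (1, Quin, 28), (1, Quin, 39), (1, Tai, 20), (1, Tai, 26), (1, Tai, 28), (1, Tai, 39)}.
Filtering on bid ≠ 28 leaves {(1, Gus, 20), (1, Gus, 26), (1, Gus, 39), (1, Ned, 20), (1, Ned, 26), (1, Ned, 39), (1, Ola, 20), (1, Ola, 26), (1, Ola, 39), (1, Quin, 20), (1, Quin, 26), (1, Quin, 39), (1, Tai, 20), (1, Tai, 26), (1, Tai, 39)}.
Keep only column(s) mid, aname (10 duplicate(s) eliminated): {(1, Gus), (1, Ned), (1, Ola), (1, Quin), (1, Tai)}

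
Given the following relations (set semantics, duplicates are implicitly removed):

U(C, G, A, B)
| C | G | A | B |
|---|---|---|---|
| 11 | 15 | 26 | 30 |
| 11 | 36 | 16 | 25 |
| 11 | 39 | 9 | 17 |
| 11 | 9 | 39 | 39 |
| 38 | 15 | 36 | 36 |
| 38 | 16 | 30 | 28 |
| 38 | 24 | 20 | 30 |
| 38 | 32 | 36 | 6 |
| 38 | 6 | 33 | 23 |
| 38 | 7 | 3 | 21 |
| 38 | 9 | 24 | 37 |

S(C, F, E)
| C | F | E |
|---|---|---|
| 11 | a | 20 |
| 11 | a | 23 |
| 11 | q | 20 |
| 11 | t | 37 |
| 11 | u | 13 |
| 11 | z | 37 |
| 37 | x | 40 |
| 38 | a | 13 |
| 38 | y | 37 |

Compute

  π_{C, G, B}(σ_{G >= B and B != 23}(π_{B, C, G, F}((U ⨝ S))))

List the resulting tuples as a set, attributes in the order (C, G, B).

{(11, 36, 25), (11, 39, 17), (38, 32, 6)}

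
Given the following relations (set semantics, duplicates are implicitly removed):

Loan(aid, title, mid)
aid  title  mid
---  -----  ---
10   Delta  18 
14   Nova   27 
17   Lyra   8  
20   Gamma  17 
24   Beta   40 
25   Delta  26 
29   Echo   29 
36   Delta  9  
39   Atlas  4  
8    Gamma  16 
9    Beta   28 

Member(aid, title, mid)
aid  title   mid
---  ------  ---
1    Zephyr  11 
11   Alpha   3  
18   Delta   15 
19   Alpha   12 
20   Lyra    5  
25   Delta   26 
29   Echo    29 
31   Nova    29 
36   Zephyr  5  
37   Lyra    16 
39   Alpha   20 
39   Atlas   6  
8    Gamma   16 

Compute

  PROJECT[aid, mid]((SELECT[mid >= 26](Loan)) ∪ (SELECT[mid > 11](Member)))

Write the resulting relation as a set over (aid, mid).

Selection mid >= 26: {(14, Nova, 27), (24, Beta, 40), (25, Delta, 26), (29, Echo, 29), (9, Beta, 28)}
Selection mid > 11: {(18, Delta, 15), (19, Alpha, 12), (25, Delta, 26), (29, Echo, 29), (31, Nova, 29), (37, Lyra, 16), (39, Alpha, 20), (8, Gamma, 16)}
Set union of the two operands is {(14, Nova, 27), (18, Delta, 15), (19, Alpha, 12), (24, Beta, 40), (25, Delta, 26), (29, Echo, 29), (31, Nova, 29), (37, Lyra, 16), (39, Alpha, 20), (8, Gamma, 16), (9, Beta, 28)}.
π_{aid, mid} gives {(14, 27), (18, 15), (19, 12), (24, 40), (25, 26), (29, 29), (31, 29), (37, 16), (39, 20), (8, 16), (9, 28)}.

{(14, 27), (18, 15), (19, 12), (24, 40), (25, 26), (29, 29), (31, 29), (37, 16), (39, 20), (8, 16), (9, 28)}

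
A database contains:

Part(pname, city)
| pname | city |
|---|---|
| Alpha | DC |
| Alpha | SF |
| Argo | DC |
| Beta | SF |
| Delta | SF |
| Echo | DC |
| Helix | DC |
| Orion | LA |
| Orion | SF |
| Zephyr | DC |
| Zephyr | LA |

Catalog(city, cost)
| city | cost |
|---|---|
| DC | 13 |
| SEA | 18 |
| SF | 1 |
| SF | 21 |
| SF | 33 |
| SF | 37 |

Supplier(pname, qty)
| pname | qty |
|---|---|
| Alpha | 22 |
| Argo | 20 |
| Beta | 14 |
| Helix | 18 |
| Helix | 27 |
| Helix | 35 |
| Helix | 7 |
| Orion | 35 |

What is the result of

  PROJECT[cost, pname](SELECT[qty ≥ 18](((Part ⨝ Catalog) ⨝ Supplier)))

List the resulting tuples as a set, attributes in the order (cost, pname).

Part ⋈ Catalog (natural join on city): {(Alpha, DC, 13), (Alpha, SF, 1), (Alpha, SF, 21), (Alpha, SF, 33), (Alpha, SF, 37), (Argo, DC, 13), (Beta, SF, 1), (Beta, SF, 21), (Beta, SF, 33), (Beta, SF, 37), (Delta, SF, 1), (Delta, SF, 21), (Delta, SF, 33), (Delta, SF, 37), (Echo, DC, 13), (Helix, DC, 13), (Orion, SF, 1), (Orion, SF, 21), (Orion, SF, 33), (Orion, SF, 37), (Zephyr, DC, 13)}
(Part ⨝ Catalog) ⋈ Supplier (natural join on pname): {(Alpha, DC, 13, 22), (Alpha, SF, 1, 22), (Alpha, SF, 21, 22), (Alpha, SF, 33, 22), (Alpha, SF, 37, 22), (Argo, DC, 13, 20), (Beta, SF, 1, 14), (Beta, SF, 21, 14), (Beta, SF, 33, 14), (Beta, SF, 37, 14), (Helix, DC, 13, 18), (Helix, DC, 13, 27), (Helix, DC, 13, 35), (Helix, DC, 13, 7), (Orion, SF, 1, 35), (Orion, SF, 21, 35), (Orion, SF, 33, 35), (Orion, SF, 37, 35)}
σ[qty ≥ 18]: keep tuples satisfying qty ≥ 18 → {(Alpha, DC, 13, 22), (Alpha, SF, 1, 22), (Alpha, SF, 21, 22), (Alpha, SF, 33, 22), (Alpha, SF, 37, 22), (Argo, DC, 13, 20), (Helix, DC, 13, 18), (Helix, DC, 13, 27), (Helix, DC, 13, 35), (Orion, SF, 1, 35), (Orion, SF, 21, 35), (Orion, SF, 33, 35), (Orion, SF, 37, 35)}
π_{cost, pname} gives {(1, Alpha), (1, Orion), (13, Alpha), (13, Argo), (13, Helix), (21, Alpha), (21, Orion), (33, Alpha), (33, Orion), (37, Alpha), (37, Orion)} (2 duplicate(s) eliminated).

{(1, Alpha), (1, Orion), (13, Alpha), (13, Argo), (13, Helix), (21, Alpha), (21, Orion), (33, Alpha), (33, Orion), (37, Alpha), (37, Orion)}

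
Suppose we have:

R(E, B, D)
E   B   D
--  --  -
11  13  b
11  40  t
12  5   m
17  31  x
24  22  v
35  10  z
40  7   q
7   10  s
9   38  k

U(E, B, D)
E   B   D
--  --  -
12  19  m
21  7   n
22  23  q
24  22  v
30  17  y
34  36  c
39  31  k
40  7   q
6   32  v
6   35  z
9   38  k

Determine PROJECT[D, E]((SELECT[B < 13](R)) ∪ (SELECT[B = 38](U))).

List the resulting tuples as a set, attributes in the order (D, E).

Filtering on B < 13 leaves {(12, 5, m), (35, 10, z), (40, 7, q), (7, 10, s)}.
Filtering on B = 38 leaves {(9, 38, k)}.
Set union of the two operands is {(12, 5, m), (35, 10, z), (40, 7, q), (7, 10, s), (9, 38, k)}.
π[D, E]: project onto (D, E) → {(k, 9), (m, 12), (q, 40), (s, 7), (z, 35)}

{(k, 9), (m, 12), (q, 40), (s, 7), (z, 35)}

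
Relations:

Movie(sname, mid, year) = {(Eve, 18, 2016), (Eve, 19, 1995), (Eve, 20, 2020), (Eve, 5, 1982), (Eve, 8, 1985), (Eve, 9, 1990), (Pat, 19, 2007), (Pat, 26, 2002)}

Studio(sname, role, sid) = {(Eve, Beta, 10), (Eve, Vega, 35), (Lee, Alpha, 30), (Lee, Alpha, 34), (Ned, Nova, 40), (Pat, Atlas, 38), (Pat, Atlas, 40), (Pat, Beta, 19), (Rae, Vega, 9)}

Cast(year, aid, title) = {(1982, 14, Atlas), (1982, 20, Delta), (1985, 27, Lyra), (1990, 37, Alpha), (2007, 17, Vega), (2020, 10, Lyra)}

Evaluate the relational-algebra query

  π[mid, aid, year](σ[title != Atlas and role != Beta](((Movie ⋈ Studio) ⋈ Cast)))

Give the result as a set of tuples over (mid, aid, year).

Joining Movie and Studio on sname yields {(Eve, 18, 2016, Beta, 10), (Eve, 18, 2016, Vega, 35), (Eve, 19, 1995, Beta, 10), (Eve, 19, 1995, Vega, 35), (Eve, 20, 2020, Beta, 10), (Eve, 20, 2020, Vega, 35), (Eve, 5, 1982, Beta, 10), (Eve, 5, 1982, Vega, 35), (Eve, 8, 1985, Beta, 10), (Eve, 8, 1985, Vega, 35), (Eve, 9, 1990, Beta, 10), (Eve, 9, 1990, Vega, 35), (Pat, 19, 2007, Atlas, 38), (Pat, 19, 2007, Atlas, 40), (Pat, 19, 2007, Beta, 19), (Pat, 26, 2002, Atlas, 38), (Pat, 26, 2002, Atlas, 40), (Pat, 26, 2002, Beta, 19)}.
Joining (Movie ⋈ Studio) and Cast on year yields {(Eve, 20, 2020, Beta, 10, 10, Lyra), (Eve, 20, 2020, Vega, 35, 10, Lyra), (Eve, 5, 1982, Beta, 10, 14, Atlas), (Eve, 5, 1982, Beta, 10, 20, Delta), (Eve, 5, 1982, Vega, 35, 14, Atlas), (Eve, 5, 1982, Vega, 35, 20, Delta), (Eve, 8, 1985, Beta, 10, 27, Lyra), (Eve, 8, 1985, Vega, 35, 27, Lyra), (Eve, 9, 1990, Beta, 10, 37, Alpha), (Eve, 9, 1990, Vega, 35, 37, Alpha), (Pat, 19, 2007, Atlas, 38, 17, Vega), (Pat, 19, 2007, Atlas, 40, 17, Vega), (Pat, 19, 2007, Beta, 19, 17, Vega)}.
Selection title != Atlas and role != Beta: {(Eve, 20, 2020, Vega, 35, 10, Lyra), (Eve, 5, 1982, Vega, 35, 20, Delta), (Eve, 8, 1985, Vega, 35, 27, Lyra), (Eve, 9, 1990, Vega, 35, 37, Alpha), (Pat, 19, 2007, Atlas, 38, 17, Vega), (Pat, 19, 2007, Atlas, 40, 17, Vega)}
Keep only column(s) mid, aid, year (1 duplicate(s) eliminated): {(19, 17, 2007), (20, 10, 2020), (5, 20, 1982), (8, 27, 1985), (9, 37, 1990)}

{(19, 17, 2007), (20, 10, 2020), (5, 20, 1982), (8, 27, 1985), (9, 37, 1990)}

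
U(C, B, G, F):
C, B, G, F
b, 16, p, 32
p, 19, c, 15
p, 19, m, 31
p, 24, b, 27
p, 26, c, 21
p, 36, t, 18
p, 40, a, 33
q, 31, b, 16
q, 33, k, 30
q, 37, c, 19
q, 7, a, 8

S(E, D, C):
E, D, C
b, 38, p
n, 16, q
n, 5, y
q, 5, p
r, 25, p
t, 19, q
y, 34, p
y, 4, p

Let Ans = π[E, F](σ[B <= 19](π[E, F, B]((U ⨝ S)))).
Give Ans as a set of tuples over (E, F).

{(b, 15), (b, 31), (n, 8), (q, 15), (q, 31), (r, 15), (r, 31), (t, 8), (y, 15), (y, 31)}

Joining U and S on C yields {(p, 19, c, 15, b, 38), (p, 19, c, 15, q, 5), (p, 19, c, 15, r, 25), (p, 19, c, 15, y, 34), (p, 19, c, 15, y, 4), (p, 19, m, 31, b, 38), (p, 19, m, 31, q, 5), (p, 19, m, 31, r, 25), (p, 19, m, 31, y, 34), (p, 19, m, 31, y, 4), (p, 24, b, 27, b, 38), (p, 24, b, 27, q, 5), (p, 24, b, 27, r, 25), (p, 24, b, 27, y, 34), (p, 24, b, 27, y, 4), (p, 26, c, 21, b, 38), (p, 26, c, 21, q, 5), (p, 26, c, 21, r, 25), (p, 26, c, 21, y, 34), (p, 26, c, 21, y, 4), (p, 36, t, 18, b, 38), (p, 36, t, 18, q, 5), (p, 36, t, 18, r, 25), (p, 36, t, 18, y, 34), (p, 36, t, 18, y, 4), (p, 40, a, 33, b, 38), (p, 40, a, 33, q, 5), (p, 40, a, 33, r, 25), (p, 40, a, 33, y, 34), (p, 40, a, 33, y, 4), (q, 31, b, 16, n, 16), (q, 31, b, 16, t, 19), (q, 33, k, 30, n, 16), (q, 33, k, 30, t, 19), (q, 37, c, 19, n, 16), (q, 37, c, 19, t, 19), (q, 7, a, 8, n, 16), (q, 7, a, 8, t, 19)}.
π[E, F, B]: project onto (E, F, B) (6 duplicate(s) eliminated) → {(b, 15, 19), (b, 18, 36), (b, 21, 26), (b, 27, 24), (b, 31, 19), (b, 33, 40), (n, 16, 31), (n, 19, 37), (n, 30, 33), (n, 8, 7), (q, 15, 19), (q, 18, 36), (q, 21, 26), (q, 27, 24), (q, 31, 19), (q, 33, 40), (r, 15, 19), (r, 18, 36), (r, 21, 26), (r, 27, 24), (r, 31, 19), (r, 33, 40), (t, 16, 31), (t, 19, 37), (t, 30, 33), (t, 8, 7), (y, 15, 19), (y, 18, 36), (y, 21, 26), (y, 27, 24), (y, 31, 19), (y, 33, 40)}
Apply σ_{B <= 19}; surviving tuples: {(b, 15, 19), (b, 31, 19), (n, 8, 7), (q, 15, 19), (q, 31, 19), (r, 15, 19), (r, 31, 19), (t, 8, 7), (y, 15, 19), (y, 31, 19)}
π[E, F]: project onto (E, F) → {(b, 15), (b, 31), (n, 8), (q, 15), (q, 31), (r, 15), (r, 31), (t, 8), (y, 15), (y, 31)}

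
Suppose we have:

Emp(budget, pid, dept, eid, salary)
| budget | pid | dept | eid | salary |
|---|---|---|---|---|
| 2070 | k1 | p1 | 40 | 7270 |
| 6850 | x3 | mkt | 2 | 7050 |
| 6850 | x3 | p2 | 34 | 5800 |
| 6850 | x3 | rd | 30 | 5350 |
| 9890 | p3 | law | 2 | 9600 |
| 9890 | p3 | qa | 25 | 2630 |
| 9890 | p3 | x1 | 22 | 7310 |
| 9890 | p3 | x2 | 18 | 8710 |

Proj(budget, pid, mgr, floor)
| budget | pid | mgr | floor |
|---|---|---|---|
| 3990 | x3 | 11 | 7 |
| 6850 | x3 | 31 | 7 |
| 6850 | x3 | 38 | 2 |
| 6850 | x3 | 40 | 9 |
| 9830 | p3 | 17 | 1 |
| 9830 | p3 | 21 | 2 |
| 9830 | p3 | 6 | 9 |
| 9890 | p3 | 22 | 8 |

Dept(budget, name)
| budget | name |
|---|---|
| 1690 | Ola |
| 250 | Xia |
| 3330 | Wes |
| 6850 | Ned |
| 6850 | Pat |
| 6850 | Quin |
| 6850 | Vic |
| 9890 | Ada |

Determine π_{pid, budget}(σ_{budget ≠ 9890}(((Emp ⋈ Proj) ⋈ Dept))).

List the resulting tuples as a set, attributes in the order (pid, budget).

{(x3, 6850)}

Natural join on budget, pid: {(6850, x3, mkt, 2, 7050, 31, 7), (6850, x3, mkt, 2, 7050, 38, 2), (6850, x3, mkt, 2, 7050, 40, 9), (6850, x3, p2, 34, 5800, 31, 7), (6850, x3, p2, 34, 5800, 38, 2), (6850, x3, p2, 34, 5800, 40, 9), (6850, x3, rd, 30, 5350, 31, 7), (6850, x3, rd, 30, 5350, 38, 2), (6850, x3, rd, 30, 5350, 40, 9), (9890, p3, law, 2, 9600, 22, 8), (9890, p3, qa, 25, 2630, 22, 8), (9890, p3, x1, 22, 7310, 22, 8), (9890, p3, x2, 18, 8710, 22, 8)}
Natural join on budget: {(6850, x3, mkt, 2, 7050, 31, 7, Ned), (6850, x3, mkt, 2, 7050, 31, 7, Pat), (6850, x3, mkt, 2, 7050, 31, 7, Quin), (6850, x3, mkt, 2, 7050, 31, 7, Vic), (6850, x3, mkt, 2, 7050, 38, 2, Ned), (6850, x3, mkt, 2, 7050, 38, 2, Pat), (6850, x3, mkt, 2, 7050, 38, 2, Quin), (6850, x3, mkt, 2, 7050, 38, 2, Vic), (6850, x3, mkt, 2, 7050, 40, 9, Ned), (6850, x3, mkt, 2, 7050, 40, 9, Pat), (6850, x3, mkt, 2, 7050, 40, 9, Quin), (6850, x3, mkt, 2, 7050, 40, 9, Vic), (6850, x3, p2, 34, 5800, 31, 7, Ned), (6850, x3, p2, 34, 5800, 31, 7, Pat), (6850, x3, p2, 34, 5800, 31, 7, Quin), (6850, x3, p2, 34, 5800, 31, 7, Vic), (6850, x3, p2, 34, 5800, 38, 2, Ned), (6850, x3, p2, 34, 5800, 38, 2, Pat), (6850, x3, p2, 34, 5800, 38, 2, Quin), (6850, x3, p2, 34, 5800, 38, 2, Vic), (6850, x3, p2, 34, 5800, 40, 9, Ned), (6850, x3, p2, 34, 5800, 40, 9, Pat), (6850, x3, p2, 34, 5800, 40, 9, Quin), (6850, x3, p2, 34, 5800, 40, 9, Vic), (6850, x3, rd, 30, 5350, 31, 7, Ned), (6850, x3, rd, 30, 5350, 31, 7, Pat), (6850, x3, rd, 30, 5350, 31, 7, Quin), (6850, x3, rd, 30, 5350, 31, 7, Vic), (6850, x3, rd, 30, 5350, 38, 2, Ned), (6850, x3, rd, 30, 5350, 38, 2, Pat), (6850, x3, rd, 30, 5350, 38, 2, Quin), (6850, x3, rd, 30, 5350, 38, 2, Vic), (6850, x3, rd, 30, 5350, 40, 9, Ned), (6850, x3, rd, 30, 5350, 40, 9, Pat), (6850, x3, rd, 30, 5350, 40, 9, Quin), (6850, x3, rd, 30, 5350, 40, 9, Vic), (9890, p3, law, 2, 9600, 22, 8, Ada), (9890, p3, qa, 25, 2630, 22, 8, Ada), (9890, p3, x1, 22, 7310, 22, 8, Ada), (9890, p3, x2, 18, 8710, 22, 8, Ada)}
Apply σ_{budget ≠ 9890}; surviving tuples: {(6850, x3, mkt, 2, 7050, 31, 7, Ned), (6850, x3, mkt, 2, 7050, 31, 7, Pat), (6850, x3, mkt, 2, 7050, 31, 7, Quin), (6850, x3, mkt, 2, 7050, 31, 7, Vic), (6850, x3, mkt, 2, 7050, 38, 2, Ned), (6850, x3, mkt, 2, 7050, 38, 2, Pat), (6850, x3, mkt, 2, 7050, 38, 2, Quin), (6850, x3, mkt, 2, 7050, 38, 2, Vic), (6850, x3, mkt, 2, 7050, 40, 9, Ned), (6850, x3, mkt, 2, 7050, 40, 9, Pat), (6850, x3, mkt, 2, 7050, 40, 9, Quin), (6850, x3, mkt, 2, 7050, 40, 9, Vic), (6850, x3, p2, 34, 5800, 31, 7, Ned), (6850, x3, p2, 34, 5800, 31, 7, Pat), (6850, x3, p2, 34, 5800, 31, 7, Quin), (6850, x3, p2, 34, 5800, 31, 7, Vic), (6850, x3, p2, 34, 5800, 38, 2, Ned), (6850, x3, p2, 34, 5800, 38, 2, Pat), (6850, x3, p2, 34, 5800, 38, 2, Quin), (6850, x3, p2, 34, 5800, 38, 2, Vic), (6850, x3, p2, 34, 5800, 40, 9, Ned), (6850, x3, p2, 34, 5800, 40, 9, Pat), (6850, x3, p2, 34, 5800, 40, 9, Quin), (6850, x3, p2, 34, 5800, 40, 9, Vic), (6850, x3, rd, 30, 5350, 31, 7, Ned), (6850, x3, rd, 30, 5350, 31, 7, Pat), (6850, x3, rd, 30, 5350, 31, 7, Quin), (6850, x3, rd, 30, 5350, 31, 7, Vic), (6850, x3, rd, 30, 5350, 38, 2, Ned), (6850, x3, rd, 30, 5350, 38, 2, Pat), (6850, x3, rd, 30, 5350, 38, 2, Quin), (6850, x3, rd, 30, 5350, 38, 2, Vic), (6850, x3, rd, 30, 5350, 40, 9, Ned), (6850, x3, rd, 30, 5350, 40, 9, Pat), (6850, x3, rd, 30, 5350, 40, 9, Quin), (6850, x3, rd, 30, 5350, 40, 9, Vic)}
Projecting to pid, budget (35 duplicate(s) eliminated): {(x3, 6850)}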